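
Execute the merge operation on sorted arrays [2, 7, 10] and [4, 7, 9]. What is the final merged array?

Merging process:

Compare 2 vs 4: take 2 from left. Merged: [2]
Compare 7 vs 4: take 4 from right. Merged: [2, 4]
Compare 7 vs 7: take 7 from left. Merged: [2, 4, 7]
Compare 10 vs 7: take 7 from right. Merged: [2, 4, 7, 7]
Compare 10 vs 9: take 9 from right. Merged: [2, 4, 7, 7, 9]
Append remaining from left: [10]. Merged: [2, 4, 7, 7, 9, 10]

Final merged array: [2, 4, 7, 7, 9, 10]
Total comparisons: 5

The merged array is [2, 4, 7, 7, 9, 10], requiring 5 comparisons. The merge step runs in O(n) time where n is the total number of elements.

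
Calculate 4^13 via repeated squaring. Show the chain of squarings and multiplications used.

Computing 4^13 by squaring (build up from 4^1; each line after the first costs one multiplication):

4^1 = 4
4^2 = (4^1)^2 = 4^2 = 16
4^3 = 4 * 4^2 = 4 * 16 = 64
4^6 = (4^3)^2 = 64^2 = 4096
4^12 = (4^6)^2 = 4096^2 = 16777216
4^13 = 4 * 4^12 = 4 * 16777216 = 67108864

Result: 67108864
Multiplications needed: 5 (5 lines after 4^1)

4^13 = 67108864. Using exponentiation by squaring, this requires 5 multiplications. The key idea: if the exponent is even, square the half-power; if odd, multiply by the base once.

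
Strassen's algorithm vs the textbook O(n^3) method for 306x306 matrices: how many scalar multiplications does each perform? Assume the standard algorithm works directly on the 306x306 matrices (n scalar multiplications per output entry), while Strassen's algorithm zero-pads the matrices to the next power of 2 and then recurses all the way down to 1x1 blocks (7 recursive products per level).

Matrix multiplication for 306x306 matrices:

Strassen's algorithm requires power-of-2 dimensions. Pad 306x306 to 512x512 (next power of 2).

Standard algorithm: 306^3 = 28652616 multiplications
Strassen's algorithm: 7^(log2(512)) = 7^9 = 40353607 multiplications
Difference: 28652616 - 40353607 = -11700991 (Strassen uses MORE here due to padding overhead — for small or just-over-power-of-2 n, padding can outweigh the per-level savings)

Standard: 28652616 multiplications (306^3). Strassen: 40353607 multiplications (7^9, after padding to 512x512). Strassen reduces 8 recursive multiplications to 7 at each level.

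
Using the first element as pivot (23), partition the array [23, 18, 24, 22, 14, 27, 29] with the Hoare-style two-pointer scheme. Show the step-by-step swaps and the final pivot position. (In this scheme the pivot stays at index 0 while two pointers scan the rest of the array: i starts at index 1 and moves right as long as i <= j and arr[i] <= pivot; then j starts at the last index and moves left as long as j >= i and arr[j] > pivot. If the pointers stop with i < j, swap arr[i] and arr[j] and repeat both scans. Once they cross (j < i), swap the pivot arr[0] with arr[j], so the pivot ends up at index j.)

Hoare-style two-pointer partition with pivot = 23:

Initial array: [23, 18, 24, 22, 14, 27, 29]

Pointers start at i = 1, j = 6.
i stops at index 2 (arr[2]=24 > 23), j stops at index 4 (arr[4]=14 <= 23): swap arr[2] and arr[4], array becomes [23, 18, 14, 22, 24, 27, 29]
i ends at 4, j ends at 3: the pointers have crossed (j < i), so scanning stops.

Swap pivot arr[0] with arr[3] to place pivot at position 3: [22, 18, 14, 23, 24, 27, 29]
Pivot position: 3

After partitioning with pivot 23, the array becomes [22, 18, 14, 23, 24, 27, 29]. The pivot is placed at index 3. All elements to the left of the pivot are <= 23, and all elements to the right are > 23.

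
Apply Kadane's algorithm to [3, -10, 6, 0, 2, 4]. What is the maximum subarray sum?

Using Kadane's algorithm on [3, -10, 6, 0, 2, 4]:

Scanning through the array:
Position 1 (value -10): max_ending_here = -7, max_so_far = 3
Position 2 (value 6): max_ending_here = 6, max_so_far = 6
Position 3 (value 0): max_ending_here = 6, max_so_far = 6
Position 4 (value 2): max_ending_here = 8, max_so_far = 8
Position 5 (value 4): max_ending_here = 12, max_so_far = 12

Maximum subarray: [6, 0, 2, 4]
Maximum sum: 12

The maximum subarray is [6, 0, 2, 4] with sum 12. This subarray runs from index 2 to index 5.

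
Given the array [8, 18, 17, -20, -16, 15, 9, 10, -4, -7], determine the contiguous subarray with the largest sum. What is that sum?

Using Kadane's algorithm on [8, 18, 17, -20, -16, 15, 9, 10, -4, -7]:

Scanning through the array:
Position 1 (value 18): max_ending_here = 26, max_so_far = 26
Position 2 (value 17): max_ending_here = 43, max_so_far = 43
Position 3 (value -20): max_ending_here = 23, max_so_far = 43
Position 4 (value -16): max_ending_here = 7, max_so_far = 43
Position 5 (value 15): max_ending_here = 22, max_so_far = 43
Position 6 (value 9): max_ending_here = 31, max_so_far = 43
Position 7 (value 10): max_ending_here = 41, max_so_far = 43
Position 8 (value -4): max_ending_here = 37, max_so_far = 43
Position 9 (value -7): max_ending_here = 30, max_so_far = 43

Maximum subarray: [8, 18, 17]
Maximum sum: 43

The maximum subarray is [8, 18, 17] with sum 43. This subarray runs from index 0 to index 2.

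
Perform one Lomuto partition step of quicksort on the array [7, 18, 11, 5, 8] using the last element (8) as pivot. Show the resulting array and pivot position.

Lomuto partition with pivot = 8:

Initial array: [7, 18, 11, 5, 8]

arr[0]=7 <= 8: swap with position 0, array becomes [7, 18, 11, 5, 8]
arr[1]=18 > 8: no swap
arr[2]=11 > 8: no swap
arr[3]=5 <= 8: swap with position 1, array becomes [7, 5, 11, 18, 8]

Place pivot at position 2: [7, 5, 8, 18, 11]
Pivot position: 2

After partitioning with pivot 8, the array becomes [7, 5, 8, 18, 11]. The pivot is placed at index 2. All elements to the left of the pivot are <= 8, and all elements to the right are > 8.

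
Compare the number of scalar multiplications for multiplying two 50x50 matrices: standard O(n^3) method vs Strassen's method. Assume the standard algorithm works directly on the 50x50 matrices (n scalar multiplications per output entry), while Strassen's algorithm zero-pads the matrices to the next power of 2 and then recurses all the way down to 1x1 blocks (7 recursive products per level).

Matrix multiplication for 50x50 matrices:

Strassen's algorithm requires power-of-2 dimensions. Pad 50x50 to 64x64 (next power of 2).

Standard algorithm: 50^3 = 125000 multiplications
Strassen's algorithm: 7^(log2(64)) = 7^6 = 117649 multiplications
Savings: 125000 - 117649 = 7351 multiplications

Standard: 125000 multiplications (50^3). Strassen: 117649 multiplications (7^6, after padding to 64x64). Strassen reduces 8 recursive multiplications to 7 at each level.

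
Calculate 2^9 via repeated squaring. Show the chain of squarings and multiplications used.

Computing 2^9 by squaring (build up from 2^1; each line after the first costs one multiplication):

2^1 = 2
2^2 = (2^1)^2 = 2^2 = 4
2^4 = (2^2)^2 = 4^2 = 16
2^8 = (2^4)^2 = 16^2 = 256
2^9 = 2 * 2^8 = 2 * 256 = 512

Result: 512
Multiplications needed: 4 (4 lines after 2^1)

2^9 = 512. Using exponentiation by squaring, this requires 4 multiplications. The key idea: if the exponent is even, square the half-power; if odd, multiply by the base once.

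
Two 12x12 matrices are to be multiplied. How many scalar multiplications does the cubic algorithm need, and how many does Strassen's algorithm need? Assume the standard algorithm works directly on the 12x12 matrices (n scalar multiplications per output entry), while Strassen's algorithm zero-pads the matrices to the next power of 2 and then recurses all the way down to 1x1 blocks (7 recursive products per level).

Matrix multiplication for 12x12 matrices:

Strassen's algorithm requires power-of-2 dimensions. Pad 12x12 to 16x16 (next power of 2).

Standard algorithm: 12^3 = 1728 multiplications
Strassen's algorithm: 7^(log2(16)) = 7^4 = 2401 multiplications
Difference: 1728 - 2401 = -673 (Strassen uses MORE here due to padding overhead — for small or just-over-power-of-2 n, padding can outweigh the per-level savings)

Standard: 1728 multiplications (12^3). Strassen: 2401 multiplications (7^4, after padding to 16x16). Strassen reduces 8 recursive multiplications to 7 at each level.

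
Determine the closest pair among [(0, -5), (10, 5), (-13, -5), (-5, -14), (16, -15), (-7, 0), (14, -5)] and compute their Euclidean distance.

Computing all pairwise distances among 7 points:

d((0, -5), (10, 5)) = 14.1421
d((0, -5), (-13, -5)) = 13.0
d((0, -5), (-5, -14)) = 10.2956
d((0, -5), (16, -15)) = 18.868
d((0, -5), (-7, 0)) = 8.6023
d((0, -5), (14, -5)) = 14.0
d((10, 5), (-13, -5)) = 25.0799
d((10, 5), (-5, -14)) = 24.2074
d((10, 5), (16, -15)) = 20.8806
d((10, 5), (-7, 0)) = 17.72
d((10, 5), (14, -5)) = 10.7703
d((-13, -5), (-5, -14)) = 12.0416
d((-13, -5), (16, -15)) = 30.6757
d((-13, -5), (-7, 0)) = 7.8102 <-- minimum
d((-13, -5), (14, -5)) = 27.0
d((-5, -14), (16, -15)) = 21.0238
d((-5, -14), (-7, 0)) = 14.1421
d((-5, -14), (14, -5)) = 21.0238
d((16, -15), (-7, 0)) = 27.4591
d((16, -15), (14, -5)) = 10.198
d((-7, 0), (14, -5)) = 21.587

Closest pair: (-13, -5) and (-7, 0) with distance 7.8102

The closest pair is (-13, -5) and (-7, 0) with Euclidean distance 7.8102. For 7 points, brute-force pairwise comparison is shown above. For large n, the divide-and-conquer algorithm (sort by x, recurse on halves, check the dividing strip) achieves O(n log n).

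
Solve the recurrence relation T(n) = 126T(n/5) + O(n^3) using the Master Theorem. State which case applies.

Master Theorem for T(n) = 126T(n/5) + O(n^3):

a = 126, b = 5, c = 3
log_b(a) = log_5(126) = 3.0050

Case 1: c = 3 < log_5(126) = 3.0050
T(n) = O(n^(log_5 126))

For T(n) = 126T(n/5) + O(n^3): log_5(126) = 3.0050. This is Case 1 of the Master Theorem (c < log_b(a), work dominated by leaves), giving O(n^(log_5 126)).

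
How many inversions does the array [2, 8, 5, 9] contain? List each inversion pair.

Finding inversions in [2, 8, 5, 9]:

(1, 2): arr[1]=8 > arr[2]=5

Total inversions: 1

The array has 1 inversion(s): (1,2). Each pair (i,j) satisfies i < j and arr[i] > arr[j].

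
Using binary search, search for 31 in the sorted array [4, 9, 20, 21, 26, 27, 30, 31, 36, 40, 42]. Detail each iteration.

Binary search for 31 in [4, 9, 20, 21, 26, 27, 30, 31, 36, 40, 42]:

lo=0, hi=10, mid=5, arr[mid]=27 -> 27 < 31, search right half
lo=6, hi=10, mid=8, arr[mid]=36 -> 36 > 31, search left half
lo=6, hi=7, mid=6, arr[mid]=30 -> 30 < 31, search right half
lo=7, hi=7, mid=7, arr[mid]=31 -> Found target at index 7!

Binary search finds 31 at index 7 after 4 comparisons. The search repeatedly halves the search space by comparing with the middle element.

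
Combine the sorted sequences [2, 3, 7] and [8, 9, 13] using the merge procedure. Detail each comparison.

Merging process:

Compare 2 vs 8: take 2 from left. Merged: [2]
Compare 3 vs 8: take 3 from left. Merged: [2, 3]
Compare 7 vs 8: take 7 from left. Merged: [2, 3, 7]
Append remaining from right: [8, 9, 13]. Merged: [2, 3, 7, 8, 9, 13]

Final merged array: [2, 3, 7, 8, 9, 13]
Total comparisons: 3

The merged array is [2, 3, 7, 8, 9, 13], requiring 3 comparisons. The merge step runs in O(n) time where n is the total number of elements.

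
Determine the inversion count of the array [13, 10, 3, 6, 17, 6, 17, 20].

Finding inversions in [13, 10, 3, 6, 17, 6, 17, 20]:

(0, 1): arr[0]=13 > arr[1]=10
(0, 2): arr[0]=13 > arr[2]=3
(0, 3): arr[0]=13 > arr[3]=6
(0, 5): arr[0]=13 > arr[5]=6
(1, 2): arr[1]=10 > arr[2]=3
(1, 3): arr[1]=10 > arr[3]=6
(1, 5): arr[1]=10 > arr[5]=6
(4, 5): arr[4]=17 > arr[5]=6

Total inversions: 8

The array has 8 inversion(s): (0,1), (0,2), (0,3), (0,5), (1,2), (1,3), (1,5), (4,5). Each pair (i,j) satisfies i < j and arr[i] > arr[j].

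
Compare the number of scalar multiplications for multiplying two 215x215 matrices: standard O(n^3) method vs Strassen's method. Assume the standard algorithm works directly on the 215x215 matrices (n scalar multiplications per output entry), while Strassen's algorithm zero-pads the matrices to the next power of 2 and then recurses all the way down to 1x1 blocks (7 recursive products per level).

Matrix multiplication for 215x215 matrices:

Strassen's algorithm requires power-of-2 dimensions. Pad 215x215 to 256x256 (next power of 2).

Standard algorithm: 215^3 = 9938375 multiplications
Strassen's algorithm: 7^(log2(256)) = 7^8 = 5764801 multiplications
Savings: 9938375 - 5764801 = 4173574 multiplications

Standard: 9938375 multiplications (215^3). Strassen: 5764801 multiplications (7^8, after padding to 256x256). Strassen reduces 8 recursive multiplications to 7 at each level.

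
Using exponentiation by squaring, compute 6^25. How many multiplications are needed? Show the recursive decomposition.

Computing 6^25 by squaring (build up from 6^1; each line after the first costs one multiplication):

6^1 = 6
6^2 = (6^1)^2 = 6^2 = 36
6^3 = 6 * 6^2 = 6 * 36 = 216
6^6 = (6^3)^2 = 216^2 = 46656
6^12 = (6^6)^2 = 46656^2 = 2176782336
6^24 = (6^12)^2 = 2176782336^2 = 4738381338321616896
6^25 = 6 * 6^24 = 6 * 4738381338321616896 = 28430288029929701376

Result: 28430288029929701376
Multiplications needed: 6 (6 lines after 6^1)

6^25 = 28430288029929701376. Using exponentiation by squaring, this requires 6 multiplications. The key idea: if the exponent is even, square the half-power; if odd, multiply by the base once.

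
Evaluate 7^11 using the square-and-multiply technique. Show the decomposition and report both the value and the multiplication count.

Computing 7^11 by squaring (build up from 7^1; each line after the first costs one multiplication):

7^1 = 7
7^2 = (7^1)^2 = 7^2 = 49
7^4 = (7^2)^2 = 49^2 = 2401
7^5 = 7 * 7^4 = 7 * 2401 = 16807
7^10 = (7^5)^2 = 16807^2 = 282475249
7^11 = 7 * 7^10 = 7 * 282475249 = 1977326743

Result: 1977326743
Multiplications needed: 5 (5 lines after 7^1)

7^11 = 1977326743. Using exponentiation by squaring, this requires 5 multiplications. The key idea: if the exponent is even, square the half-power; if odd, multiply by the base once.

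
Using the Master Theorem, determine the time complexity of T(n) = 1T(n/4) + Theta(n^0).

Master Theorem for T(n) = 1T(n/4) + O(n^0):

a = 1, b = 4, c = 0
log_b(a) = log_4(1) = 0.0000

Case 2: c = 0 = log_4(1) = 0.0000
T(n) = O(n^0 log n) = O(log n)

For T(n) = 1T(n/4) + O(n^0): log_4(1) = 0.0000. This is Case 2 of the Master Theorem (c = log_b(a), equal work at all levels), giving O(log n).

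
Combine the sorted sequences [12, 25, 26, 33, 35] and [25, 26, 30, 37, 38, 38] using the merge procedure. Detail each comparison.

Merging process:

Compare 12 vs 25: take 12 from left. Merged: [12]
Compare 25 vs 25: take 25 from left. Merged: [12, 25]
Compare 26 vs 25: take 25 from right. Merged: [12, 25, 25]
Compare 26 vs 26: take 26 from left. Merged: [12, 25, 25, 26]
Compare 33 vs 26: take 26 from right. Merged: [12, 25, 25, 26, 26]
Compare 33 vs 30: take 30 from right. Merged: [12, 25, 25, 26, 26, 30]
Compare 33 vs 37: take 33 from left. Merged: [12, 25, 25, 26, 26, 30, 33]
Compare 35 vs 37: take 35 from left. Merged: [12, 25, 25, 26, 26, 30, 33, 35]
Append remaining from right: [37, 38, 38]. Merged: [12, 25, 25, 26, 26, 30, 33, 35, 37, 38, 38]

Final merged array: [12, 25, 25, 26, 26, 30, 33, 35, 37, 38, 38]
Total comparisons: 8

The merged array is [12, 25, 25, 26, 26, 30, 33, 35, 37, 38, 38], requiring 8 comparisons. The merge step runs in O(n) time where n is the total number of elements.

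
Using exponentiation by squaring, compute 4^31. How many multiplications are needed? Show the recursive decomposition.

Computing 4^31 by squaring (build up from 4^1; each line after the first costs one multiplication):

4^1 = 4
4^2 = (4^1)^2 = 4^2 = 16
4^3 = 4 * 4^2 = 4 * 16 = 64
4^6 = (4^3)^2 = 64^2 = 4096
4^7 = 4 * 4^6 = 4 * 4096 = 16384
4^14 = (4^7)^2 = 16384^2 = 268435456
4^15 = 4 * 4^14 = 4 * 268435456 = 1073741824
4^30 = (4^15)^2 = 1073741824^2 = 1152921504606846976
4^31 = 4 * 4^30 = 4 * 1152921504606846976 = 4611686018427387904

Result: 4611686018427387904
Multiplications needed: 8 (8 lines after 4^1)

4^31 = 4611686018427387904. Using exponentiation by squaring, this requires 8 multiplications. The key idea: if the exponent is even, square the half-power; if odd, multiply by the base once.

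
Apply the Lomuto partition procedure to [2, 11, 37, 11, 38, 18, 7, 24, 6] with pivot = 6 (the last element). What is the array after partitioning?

Lomuto partition with pivot = 6:

Initial array: [2, 11, 37, 11, 38, 18, 7, 24, 6]

arr[0]=2 <= 6: swap with position 0, array becomes [2, 11, 37, 11, 38, 18, 7, 24, 6]
arr[1]=11 > 6: no swap
arr[2]=37 > 6: no swap
arr[3]=11 > 6: no swap
arr[4]=38 > 6: no swap
arr[5]=18 > 6: no swap
arr[6]=7 > 6: no swap
arr[7]=24 > 6: no swap

Place pivot at position 1: [2, 6, 37, 11, 38, 18, 7, 24, 11]
Pivot position: 1

After partitioning with pivot 6, the array becomes [2, 6, 37, 11, 38, 18, 7, 24, 11]. The pivot is placed at index 1. All elements to the left of the pivot are <= 6, and all elements to the right are > 6.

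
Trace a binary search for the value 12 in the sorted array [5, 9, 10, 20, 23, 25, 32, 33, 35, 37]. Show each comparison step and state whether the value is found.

Binary search for 12 in [5, 9, 10, 20, 23, 25, 32, 33, 35, 37]:

lo=0, hi=9, mid=4, arr[mid]=23 -> 23 > 12, search left half
lo=0, hi=3, mid=1, arr[mid]=9 -> 9 < 12, search right half
lo=2, hi=3, mid=2, arr[mid]=10 -> 10 < 12, search right half
lo=3, hi=3, mid=3, arr[mid]=20 -> 20 > 12, search left half
lo=3 > hi=2, target 12 not found

Binary search determines that 12 is not in the array after 4 comparisons. The search space was exhausted without finding the target.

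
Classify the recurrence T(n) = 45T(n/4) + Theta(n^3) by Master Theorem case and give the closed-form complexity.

Master Theorem for T(n) = 45T(n/4) + O(n^3):

a = 45, b = 4, c = 3
log_b(a) = log_4(45) = 2.7459

Case 3: c = 3 > log_4(45) = 2.7459
T(n) = O(n^3) = O(n^3)

For T(n) = 45T(n/4) + O(n^3): log_4(45) = 2.7459. This is Case 3 of the Master Theorem (c > log_b(a), work dominated by root), giving O(n^3).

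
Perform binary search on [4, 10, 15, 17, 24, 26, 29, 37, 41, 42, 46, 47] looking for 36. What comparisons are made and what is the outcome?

Binary search for 36 in [4, 10, 15, 17, 24, 26, 29, 37, 41, 42, 46, 47]:

lo=0, hi=11, mid=5, arr[mid]=26 -> 26 < 36, search right half
lo=6, hi=11, mid=8, arr[mid]=41 -> 41 > 36, search left half
lo=6, hi=7, mid=6, arr[mid]=29 -> 29 < 36, search right half
lo=7, hi=7, mid=7, arr[mid]=37 -> 37 > 36, search left half
lo=7 > hi=6, target 36 not found

Binary search determines that 36 is not in the array after 4 comparisons. The search space was exhausted without finding the target.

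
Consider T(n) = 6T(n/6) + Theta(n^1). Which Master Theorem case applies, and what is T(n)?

Master Theorem for T(n) = 6T(n/6) + O(n^1):

a = 6, b = 6, c = 1
log_b(a) = log_6(6) = 1.0000

Case 2: c = 1 = log_6(6) = 1.0000
T(n) = O(n^1 log n) = O(n log n)

For T(n) = 6T(n/6) + O(n^1): log_6(6) = 1.0000. This is Case 2 of the Master Theorem (c = log_b(a), equal work at all levels), giving O(n log n).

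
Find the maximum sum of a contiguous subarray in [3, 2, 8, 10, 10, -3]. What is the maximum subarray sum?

Using Kadane's algorithm on [3, 2, 8, 10, 10, -3]:

Scanning through the array:
Position 1 (value 2): max_ending_here = 5, max_so_far = 5
Position 2 (value 8): max_ending_here = 13, max_so_far = 13
Position 3 (value 10): max_ending_here = 23, max_so_far = 23
Position 4 (value 10): max_ending_here = 33, max_so_far = 33
Position 5 (value -3): max_ending_here = 30, max_so_far = 33

Maximum subarray: [3, 2, 8, 10, 10]
Maximum sum: 33

The maximum subarray is [3, 2, 8, 10, 10] with sum 33. This subarray runs from index 0 to index 4.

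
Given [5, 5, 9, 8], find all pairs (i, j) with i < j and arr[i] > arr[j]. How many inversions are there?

Finding inversions in [5, 5, 9, 8]:

(2, 3): arr[2]=9 > arr[3]=8

Total inversions: 1

The array has 1 inversion(s): (2,3). Each pair (i,j) satisfies i < j and arr[i] > arr[j].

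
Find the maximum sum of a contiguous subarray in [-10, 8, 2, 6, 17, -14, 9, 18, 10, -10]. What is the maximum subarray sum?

Using Kadane's algorithm on [-10, 8, 2, 6, 17, -14, 9, 18, 10, -10]:

Scanning through the array:
Position 1 (value 8): max_ending_here = 8, max_so_far = 8
Position 2 (value 2): max_ending_here = 10, max_so_far = 10
Position 3 (value 6): max_ending_here = 16, max_so_far = 16
Position 4 (value 17): max_ending_here = 33, max_so_far = 33
Position 5 (value -14): max_ending_here = 19, max_so_far = 33
Position 6 (value 9): max_ending_here = 28, max_so_far = 33
Position 7 (value 18): max_ending_here = 46, max_so_far = 46
Position 8 (value 10): max_ending_here = 56, max_so_far = 56
Position 9 (value -10): max_ending_here = 46, max_so_far = 56

Maximum subarray: [8, 2, 6, 17, -14, 9, 18, 10]
Maximum sum: 56

The maximum subarray is [8, 2, 6, 17, -14, 9, 18, 10] with sum 56. This subarray runs from index 1 to index 8.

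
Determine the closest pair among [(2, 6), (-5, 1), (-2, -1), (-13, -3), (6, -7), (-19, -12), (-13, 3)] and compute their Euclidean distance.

Computing all pairwise distances among 7 points:

d((2, 6), (-5, 1)) = 8.6023
d((2, 6), (-2, -1)) = 8.0623
d((2, 6), (-13, -3)) = 17.4929
d((2, 6), (6, -7)) = 13.6015
d((2, 6), (-19, -12)) = 27.6586
d((2, 6), (-13, 3)) = 15.2971
d((-5, 1), (-2, -1)) = 3.6056 <-- minimum
d((-5, 1), (-13, -3)) = 8.9443
d((-5, 1), (6, -7)) = 13.6015
d((-5, 1), (-19, -12)) = 19.105
d((-5, 1), (-13, 3)) = 8.2462
d((-2, -1), (-13, -3)) = 11.1803
d((-2, -1), (6, -7)) = 10.0
d((-2, -1), (-19, -12)) = 20.2485
d((-2, -1), (-13, 3)) = 11.7047
d((-13, -3), (6, -7)) = 19.4165
d((-13, -3), (-19, -12)) = 10.8167
d((-13, -3), (-13, 3)) = 6.0
d((6, -7), (-19, -12)) = 25.4951
d((6, -7), (-13, 3)) = 21.4709
d((-19, -12), (-13, 3)) = 16.1555

Closest pair: (-5, 1) and (-2, -1) with distance 3.6056

The closest pair is (-5, 1) and (-2, -1) with Euclidean distance 3.6056. For 7 points, brute-force pairwise comparison is shown above. For large n, the divide-and-conquer algorithm (sort by x, recurse on halves, check the dividing strip) achieves O(n log n).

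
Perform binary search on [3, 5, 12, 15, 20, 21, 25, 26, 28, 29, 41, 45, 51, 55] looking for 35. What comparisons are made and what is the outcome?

Binary search for 35 in [3, 5, 12, 15, 20, 21, 25, 26, 28, 29, 41, 45, 51, 55]:

lo=0, hi=13, mid=6, arr[mid]=25 -> 25 < 35, search right half
lo=7, hi=13, mid=10, arr[mid]=41 -> 41 > 35, search left half
lo=7, hi=9, mid=8, arr[mid]=28 -> 28 < 35, search right half
lo=9, hi=9, mid=9, arr[mid]=29 -> 29 < 35, search right half
lo=10 > hi=9, target 35 not found

Binary search determines that 35 is not in the array after 4 comparisons. The search space was exhausted without finding the target.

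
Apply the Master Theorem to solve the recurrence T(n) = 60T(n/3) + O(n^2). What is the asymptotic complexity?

Master Theorem for T(n) = 60T(n/3) + O(n^2):

a = 60, b = 3, c = 2
log_b(a) = log_3(60) = 3.7268

Case 1: c = 2 < log_3(60) = 3.7268
T(n) = O(n^(log_3 60))

For T(n) = 60T(n/3) + O(n^2): log_3(60) = 3.7268. This is Case 1 of the Master Theorem (c < log_b(a), work dominated by leaves), giving O(n^(log_3 60)).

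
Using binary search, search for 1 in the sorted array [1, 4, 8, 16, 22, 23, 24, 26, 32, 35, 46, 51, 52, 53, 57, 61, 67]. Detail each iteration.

Binary search for 1 in [1, 4, 8, 16, 22, 23, 24, 26, 32, 35, 46, 51, 52, 53, 57, 61, 67]:

lo=0, hi=16, mid=8, arr[mid]=32 -> 32 > 1, search left half
lo=0, hi=7, mid=3, arr[mid]=16 -> 16 > 1, search left half
lo=0, hi=2, mid=1, arr[mid]=4 -> 4 > 1, search left half
lo=0, hi=0, mid=0, arr[mid]=1 -> Found target at index 0!

Binary search finds 1 at index 0 after 4 comparisons. The search repeatedly halves the search space by comparing with the middle element.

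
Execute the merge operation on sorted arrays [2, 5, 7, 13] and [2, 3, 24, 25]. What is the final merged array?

Merging process:

Compare 2 vs 2: take 2 from left. Merged: [2]
Compare 5 vs 2: take 2 from right. Merged: [2, 2]
Compare 5 vs 3: take 3 from right. Merged: [2, 2, 3]
Compare 5 vs 24: take 5 from left. Merged: [2, 2, 3, 5]
Compare 7 vs 24: take 7 from left. Merged: [2, 2, 3, 5, 7]
Compare 13 vs 24: take 13 from left. Merged: [2, 2, 3, 5, 7, 13]
Append remaining from right: [24, 25]. Merged: [2, 2, 3, 5, 7, 13, 24, 25]

Final merged array: [2, 2, 3, 5, 7, 13, 24, 25]
Total comparisons: 6

The merged array is [2, 2, 3, 5, 7, 13, 24, 25], requiring 6 comparisons. The merge step runs in O(n) time where n is the total number of elements.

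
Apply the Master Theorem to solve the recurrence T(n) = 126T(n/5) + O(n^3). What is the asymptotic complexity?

Master Theorem for T(n) = 126T(n/5) + O(n^3):

a = 126, b = 5, c = 3
log_b(a) = log_5(126) = 3.0050

Case 1: c = 3 < log_5(126) = 3.0050
T(n) = O(n^(log_5 126))

For T(n) = 126T(n/5) + O(n^3): log_5(126) = 3.0050. This is Case 1 of the Master Theorem (c < log_b(a), work dominated by leaves), giving O(n^(log_5 126)).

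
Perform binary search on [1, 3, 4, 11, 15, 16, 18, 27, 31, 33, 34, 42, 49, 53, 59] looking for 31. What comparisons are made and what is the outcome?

Binary search for 31 in [1, 3, 4, 11, 15, 16, 18, 27, 31, 33, 34, 42, 49, 53, 59]:

lo=0, hi=14, mid=7, arr[mid]=27 -> 27 < 31, search right half
lo=8, hi=14, mid=11, arr[mid]=42 -> 42 > 31, search left half
lo=8, hi=10, mid=9, arr[mid]=33 -> 33 > 31, search left half
lo=8, hi=8, mid=8, arr[mid]=31 -> Found target at index 8!

Binary search finds 31 at index 8 after 4 comparisons. The search repeatedly halves the search space by comparing with the middle element.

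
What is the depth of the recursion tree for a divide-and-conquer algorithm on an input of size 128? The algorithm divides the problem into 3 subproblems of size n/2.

For divide and conquer with division factor 2:

Problem sizes at each level:
Level 0: 128
Level 1: 64
Level 2: 32
Level 3: 16
Level 4: 8
Level 5: 4
Level 6: 2
Level 7: 1

The root is level 0 and the size-1 base case is level 7 (the tree spans levels 0 through 7, i.e. 8 levels counting the root), so the depth is the number of divisions: log_2(128) = 7

The recursion tree depth is log_2(128) = 7. At each level, the problem size is divided by 2, so it takes 7 divisions to reduce to a base case of size 1. The algorithm makes 3 recursive calls at each level.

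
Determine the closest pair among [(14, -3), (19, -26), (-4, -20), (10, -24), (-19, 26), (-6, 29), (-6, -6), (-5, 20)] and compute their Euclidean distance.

Computing all pairwise distances among 8 points:

d((14, -3), (19, -26)) = 23.5372
d((14, -3), (-4, -20)) = 24.7588
d((14, -3), (10, -24)) = 21.3776
d((14, -3), (-19, 26)) = 43.9318
d((14, -3), (-6, 29)) = 37.7359
d((14, -3), (-6, -6)) = 20.2237
d((14, -3), (-5, 20)) = 29.8329
d((19, -26), (-4, -20)) = 23.7697
d((19, -26), (10, -24)) = 9.2195
d((19, -26), (-19, 26)) = 64.405
d((19, -26), (-6, 29)) = 60.4152
d((19, -26), (-6, -6)) = 32.0156
d((19, -26), (-5, 20)) = 51.8845
d((-4, -20), (10, -24)) = 14.5602
d((-4, -20), (-19, 26)) = 48.3839
d((-4, -20), (-6, 29)) = 49.0408
d((-4, -20), (-6, -6)) = 14.1421
d((-4, -20), (-5, 20)) = 40.0125
d((10, -24), (-19, 26)) = 57.8014
d((10, -24), (-6, 29)) = 55.3624
d((10, -24), (-6, -6)) = 24.0832
d((10, -24), (-5, 20)) = 46.4866
d((-19, 26), (-6, 29)) = 13.3417
d((-19, 26), (-6, -6)) = 34.5398
d((-19, 26), (-5, 20)) = 15.2315
d((-6, 29), (-6, -6)) = 35.0
d((-6, 29), (-5, 20)) = 9.0554 <-- minimum
d((-6, -6), (-5, 20)) = 26.0192

Closest pair: (-6, 29) and (-5, 20) with distance 9.0554

The closest pair is (-6, 29) and (-5, 20) with Euclidean distance 9.0554. For 8 points, brute-force pairwise comparison is shown above. For large n, the divide-and-conquer algorithm (sort by x, recurse on halves, check the dividing strip) achieves O(n log n).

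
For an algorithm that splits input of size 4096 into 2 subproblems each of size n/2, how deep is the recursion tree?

For divide and conquer with division factor 2:

Problem sizes at each level:
Level 0: 4096
Level 1: 2048
Level 2: 1024
Level 3: 512
Level 4: 256
Level 5: 128
Level 6: 64
Level 7: 32
Level 8: 16
Level 9: 8
Level 10: 4
Level 11: 2
Level 12: 1

The root is level 0 and the size-1 base case is level 12 (the tree spans levels 0 through 12, i.e. 13 levels counting the root), so the depth is the number of divisions: log_2(4096) = 12

The recursion tree depth is log_2(4096) = 12. At each level, the problem size is divided by 2, so it takes 12 divisions to reduce to a base case of size 1. The algorithm makes 2 recursive calls at each level.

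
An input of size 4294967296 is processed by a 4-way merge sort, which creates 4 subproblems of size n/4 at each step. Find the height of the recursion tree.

For divide and conquer with division factor 4:

Problem sizes at each level:
Level 0: 4294967296
Level 1: 1073741824
Level 2: 268435456
Level 3: 67108864
Level 4: 16777216
Level 5: 4194304
Level 6: 1048576
Level 7: 262144
Level 8: 65536
Level 9: 16384
Level 10: 4096
Level 11: 1024
Level 12: 256
Level 13: 64
Level 14: 16
Level 15: 4
Level 16: 1

The root is level 0 and the size-1 base case is level 16 (the tree spans levels 0 through 16, i.e. 17 levels counting the root), so the depth is the number of divisions: log_4(4294967296) = 16

The recursion tree depth is log_4(4294967296) = 16. At each level, the problem size is divided by 4, so it takes 16 divisions to reduce to a base case of size 1. The algorithm makes 4 recursive calls at each level.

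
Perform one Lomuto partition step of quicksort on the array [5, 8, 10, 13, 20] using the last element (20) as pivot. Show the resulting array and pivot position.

Lomuto partition with pivot = 20:

Initial array: [5, 8, 10, 13, 20]

arr[0]=5 <= 20: swap with position 0, array becomes [5, 8, 10, 13, 20]
arr[1]=8 <= 20: swap with position 1, array becomes [5, 8, 10, 13, 20]
arr[2]=10 <= 20: swap with position 2, array becomes [5, 8, 10, 13, 20]
arr[3]=13 <= 20: swap with position 3, array becomes [5, 8, 10, 13, 20]

Place pivot at position 4: [5, 8, 10, 13, 20]
Pivot position: 4

After partitioning with pivot 20, the array becomes [5, 8, 10, 13, 20]. The pivot is placed at index 4. All elements to the left of the pivot are <= 20, and all elements to the right are > 20.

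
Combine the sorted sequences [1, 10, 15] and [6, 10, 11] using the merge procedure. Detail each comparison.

Merging process:

Compare 1 vs 6: take 1 from left. Merged: [1]
Compare 10 vs 6: take 6 from right. Merged: [1, 6]
Compare 10 vs 10: take 10 from left. Merged: [1, 6, 10]
Compare 15 vs 10: take 10 from right. Merged: [1, 6, 10, 10]
Compare 15 vs 11: take 11 from right. Merged: [1, 6, 10, 10, 11]
Append remaining from left: [15]. Merged: [1, 6, 10, 10, 11, 15]

Final merged array: [1, 6, 10, 10, 11, 15]
Total comparisons: 5

The merged array is [1, 6, 10, 10, 11, 15], requiring 5 comparisons. The merge step runs in O(n) time where n is the total number of elements.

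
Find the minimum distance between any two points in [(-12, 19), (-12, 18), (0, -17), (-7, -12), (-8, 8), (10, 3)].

Computing all pairwise distances among 6 points:

d((-12, 19), (-12, 18)) = 1.0 <-- minimum
d((-12, 19), (0, -17)) = 37.9473
d((-12, 19), (-7, -12)) = 31.4006
d((-12, 19), (-8, 8)) = 11.7047
d((-12, 19), (10, 3)) = 27.2029
d((-12, 18), (0, -17)) = 37.0
d((-12, 18), (-7, -12)) = 30.4138
d((-12, 18), (-8, 8)) = 10.7703
d((-12, 18), (10, 3)) = 26.6271
d((0, -17), (-7, -12)) = 8.6023
d((0, -17), (-8, 8)) = 26.2488
d((0, -17), (10, 3)) = 22.3607
d((-7, -12), (-8, 8)) = 20.025
d((-7, -12), (10, 3)) = 22.6716
d((-8, 8), (10, 3)) = 18.6815

Closest pair: (-12, 19) and (-12, 18) with distance 1.0

The closest pair is (-12, 19) and (-12, 18) with Euclidean distance 1.0. For 6 points, brute-force pairwise comparison is shown above. For large n, the divide-and-conquer algorithm (sort by x, recurse on halves, check the dividing strip) achieves O(n log n).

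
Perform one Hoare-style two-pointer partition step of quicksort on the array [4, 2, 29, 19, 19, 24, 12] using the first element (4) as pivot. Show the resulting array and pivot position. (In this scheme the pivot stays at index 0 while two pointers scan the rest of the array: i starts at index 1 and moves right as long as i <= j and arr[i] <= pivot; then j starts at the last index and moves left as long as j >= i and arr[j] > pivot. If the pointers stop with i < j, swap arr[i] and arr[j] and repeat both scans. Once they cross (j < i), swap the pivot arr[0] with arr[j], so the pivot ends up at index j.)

Hoare-style two-pointer partition with pivot = 4:

Initial array: [4, 2, 29, 19, 19, 24, 12]

Pointers start at i = 1, j = 6.
i ends at 2, j ends at 1: the pointers have crossed (j < i), so scanning stops.

Swap pivot arr[0] with arr[1] to place pivot at position 1: [2, 4, 29, 19, 19, 24, 12]
Pivot position: 1

After partitioning with pivot 4, the array becomes [2, 4, 29, 19, 19, 24, 12]. The pivot is placed at index 1. All elements to the left of the pivot are <= 4, and all elements to the right are > 4.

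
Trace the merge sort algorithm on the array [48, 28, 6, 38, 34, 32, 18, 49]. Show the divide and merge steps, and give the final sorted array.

Merge sort trace:

Split: [48, 28, 6, 38, 34, 32, 18, 49] -> [48, 28, 6, 38] and [34, 32, 18, 49]
  Split: [48, 28, 6, 38] -> [48, 28] and [6, 38]
    Split: [48, 28] -> [48] and [28]
    Merge: [48] + [28] -> [28, 48]
    Split: [6, 38] -> [6] and [38]
    Merge: [6] + [38] -> [6, 38]
  Merge: [28, 48] + [6, 38] -> [6, 28, 38, 48]
  Split: [34, 32, 18, 49] -> [34, 32] and [18, 49]
    Split: [34, 32] -> [34] and [32]
    Merge: [34] + [32] -> [32, 34]
    Split: [18, 49] -> [18] and [49]
    Merge: [18] + [49] -> [18, 49]
  Merge: [32, 34] + [18, 49] -> [18, 32, 34, 49]
Merge: [6, 28, 38, 48] + [18, 32, 34, 49] -> [6, 18, 28, 32, 34, 38, 48, 49]

Final sorted array: [6, 18, 28, 32, 34, 38, 48, 49]

The merge sort proceeds by recursively splitting the array and merging sorted halves.
After all merges, the sorted array is [6, 18, 28, 32, 34, 38, 48, 49].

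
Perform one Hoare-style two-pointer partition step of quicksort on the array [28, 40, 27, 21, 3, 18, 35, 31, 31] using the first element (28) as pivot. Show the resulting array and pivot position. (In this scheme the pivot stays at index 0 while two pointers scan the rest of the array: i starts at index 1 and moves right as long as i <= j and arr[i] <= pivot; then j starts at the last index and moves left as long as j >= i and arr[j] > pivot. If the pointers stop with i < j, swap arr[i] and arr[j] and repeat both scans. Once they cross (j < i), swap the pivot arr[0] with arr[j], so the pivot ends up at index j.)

Hoare-style two-pointer partition with pivot = 28:

Initial array: [28, 40, 27, 21, 3, 18, 35, 31, 31]

Pointers start at i = 1, j = 8.
i stops at index 1 (arr[1]=40 > 28), j stops at index 5 (arr[5]=18 <= 28): swap arr[1] and arr[5], array becomes [28, 18, 27, 21, 3, 40, 35, 31, 31]
i ends at 5, j ends at 4: the pointers have crossed (j < i), so scanning stops.

Swap pivot arr[0] with arr[4] to place pivot at position 4: [3, 18, 27, 21, 28, 40, 35, 31, 31]
Pivot position: 4

After partitioning with pivot 28, the array becomes [3, 18, 27, 21, 28, 40, 35, 31, 31]. The pivot is placed at index 4. All elements to the left of the pivot are <= 28, and all elements to the right are > 28.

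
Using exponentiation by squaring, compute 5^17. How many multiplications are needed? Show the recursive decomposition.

Computing 5^17 by squaring (build up from 5^1; each line after the first costs one multiplication):

5^1 = 5
5^2 = (5^1)^2 = 5^2 = 25
5^4 = (5^2)^2 = 25^2 = 625
5^8 = (5^4)^2 = 625^2 = 390625
5^16 = (5^8)^2 = 390625^2 = 152587890625
5^17 = 5 * 5^16 = 5 * 152587890625 = 762939453125

Result: 762939453125
Multiplications needed: 5 (5 lines after 5^1)

5^17 = 762939453125. Using exponentiation by squaring, this requires 5 multiplications. The key idea: if the exponent is even, square the half-power; if odd, multiply by the base once.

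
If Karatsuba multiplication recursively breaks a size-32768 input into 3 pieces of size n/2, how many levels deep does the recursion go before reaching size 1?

For divide and conquer with division factor 2:

Problem sizes at each level:
Level 0: 32768
Level 1: 16384
Level 2: 8192
Level 3: 4096
Level 4: 2048
Level 5: 1024
Level 6: 512
Level 7: 256
Level 8: 128
Level 9: 64
Level 10: 32
Level 11: 16
Level 12: 8
Level 13: 4
Level 14: 2
Level 15: 1

The root is level 0 and the size-1 base case is level 15 (the tree spans levels 0 through 15, i.e. 16 levels counting the root), so the depth is the number of divisions: log_2(32768) = 15

The recursion tree depth is log_2(32768) = 15. At each level, the problem size is divided by 2, so it takes 15 divisions to reduce to a base case of size 1. The algorithm makes 3 recursive calls at each level.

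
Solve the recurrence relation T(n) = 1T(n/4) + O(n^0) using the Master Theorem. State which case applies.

Master Theorem for T(n) = 1T(n/4) + O(n^0):

a = 1, b = 4, c = 0
log_b(a) = log_4(1) = 0.0000

Case 2: c = 0 = log_4(1) = 0.0000
T(n) = O(n^0 log n) = O(log n)

For T(n) = 1T(n/4) + O(n^0): log_4(1) = 0.0000. This is Case 2 of the Master Theorem (c = log_b(a), equal work at all levels), giving O(log n).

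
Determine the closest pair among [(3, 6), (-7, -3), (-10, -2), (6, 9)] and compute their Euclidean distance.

Computing all pairwise distances among 4 points:

d((3, 6), (-7, -3)) = 13.4536
d((3, 6), (-10, -2)) = 15.2643
d((3, 6), (6, 9)) = 4.2426
d((-7, -3), (-10, -2)) = 3.1623 <-- minimum
d((-7, -3), (6, 9)) = 17.6918
d((-10, -2), (6, 9)) = 19.4165

Closest pair: (-7, -3) and (-10, -2) with distance 3.1623

The closest pair is (-7, -3) and (-10, -2) with Euclidean distance 3.1623. For 4 points, brute-force pairwise comparison is shown above. For large n, the divide-and-conquer algorithm (sort by x, recurse on halves, check the dividing strip) achieves O(n log n).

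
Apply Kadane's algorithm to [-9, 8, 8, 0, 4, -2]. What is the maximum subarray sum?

Using Kadane's algorithm on [-9, 8, 8, 0, 4, -2]:

Scanning through the array:
Position 1 (value 8): max_ending_here = 8, max_so_far = 8
Position 2 (value 8): max_ending_here = 16, max_so_far = 16
Position 3 (value 0): max_ending_here = 16, max_so_far = 16
Position 4 (value 4): max_ending_here = 20, max_so_far = 20
Position 5 (value -2): max_ending_here = 18, max_so_far = 20

Maximum subarray: [8, 8, 0, 4]
Maximum sum: 20

The maximum subarray is [8, 8, 0, 4] with sum 20. This subarray runs from index 1 to index 4.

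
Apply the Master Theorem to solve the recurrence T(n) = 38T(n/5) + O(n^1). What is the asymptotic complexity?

Master Theorem for T(n) = 38T(n/5) + O(n^1):

a = 38, b = 5, c = 1
log_b(a) = log_5(38) = 2.2602

Case 1: c = 1 < log_5(38) = 2.2602
T(n) = O(n^(log_5 38))

For T(n) = 38T(n/5) + O(n^1): log_5(38) = 2.2602. This is Case 1 of the Master Theorem (c < log_b(a), work dominated by leaves), giving O(n^(log_5 38)).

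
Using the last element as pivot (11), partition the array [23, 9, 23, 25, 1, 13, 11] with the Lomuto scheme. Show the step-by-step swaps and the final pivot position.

Lomuto partition with pivot = 11:

Initial array: [23, 9, 23, 25, 1, 13, 11]

arr[0]=23 > 11: no swap
arr[1]=9 <= 11: swap with position 0, array becomes [9, 23, 23, 25, 1, 13, 11]
arr[2]=23 > 11: no swap
arr[3]=25 > 11: no swap
arr[4]=1 <= 11: swap with position 1, array becomes [9, 1, 23, 25, 23, 13, 11]
arr[5]=13 > 11: no swap

Place pivot at position 2: [9, 1, 11, 25, 23, 13, 23]
Pivot position: 2

After partitioning with pivot 11, the array becomes [9, 1, 11, 25, 23, 13, 23]. The pivot is placed at index 2. All elements to the left of the pivot are <= 11, and all elements to the right are > 11.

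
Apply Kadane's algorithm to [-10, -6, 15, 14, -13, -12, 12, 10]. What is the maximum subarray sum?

Using Kadane's algorithm on [-10, -6, 15, 14, -13, -12, 12, 10]:

Scanning through the array:
Position 1 (value -6): max_ending_here = -6, max_so_far = -6
Position 2 (value 15): max_ending_here = 15, max_so_far = 15
Position 3 (value 14): max_ending_here = 29, max_so_far = 29
Position 4 (value -13): max_ending_here = 16, max_so_far = 29
Position 5 (value -12): max_ending_here = 4, max_so_far = 29
Position 6 (value 12): max_ending_here = 16, max_so_far = 29
Position 7 (value 10): max_ending_here = 26, max_so_far = 29

Maximum subarray: [15, 14]
Maximum sum: 29

The maximum subarray is [15, 14] with sum 29. This subarray runs from index 2 to index 3.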